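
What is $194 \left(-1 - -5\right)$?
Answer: $776$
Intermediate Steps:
$194 \left(-1 - -5\right) = 194 \left(-1 + 5\right) = 194 \cdot 4 = 776$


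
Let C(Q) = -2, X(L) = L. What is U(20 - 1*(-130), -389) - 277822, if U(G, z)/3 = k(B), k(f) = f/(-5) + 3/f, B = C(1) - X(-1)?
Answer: -1389152/5 ≈ -2.7783e+5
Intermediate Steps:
B = -1 (B = -2 - 1*(-1) = -2 + 1 = -1)
k(f) = 3/f - f/5 (k(f) = f*(-1/5) + 3/f = -f/5 + 3/f = 3/f - f/5)
U(G, z) = -42/5 (U(G, z) = 3*(3/(-1) - 1/5*(-1)) = 3*(3*(-1) + 1/5) = 3*(-3 + 1/5) = 3*(-14/5) = -42/5)
U(20 - 1*(-130), -389) - 277822 = -42/5 - 277822 = -1389152/5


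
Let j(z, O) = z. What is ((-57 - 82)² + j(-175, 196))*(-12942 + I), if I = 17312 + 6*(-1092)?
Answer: -41776572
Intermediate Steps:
I = 10760 (I = 17312 - 6552 = 10760)
((-57 - 82)² + j(-175, 196))*(-12942 + I) = ((-57 - 82)² - 175)*(-12942 + 10760) = ((-139)² - 175)*(-2182) = (19321 - 175)*(-2182) = 19146*(-2182) = -41776572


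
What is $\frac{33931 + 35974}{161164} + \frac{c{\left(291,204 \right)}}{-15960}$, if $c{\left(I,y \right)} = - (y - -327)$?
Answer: $\frac{100105157}{214348120} \approx 0.46702$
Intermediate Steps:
$c{\left(I,y \right)} = -327 - y$ ($c{\left(I,y \right)} = - (y + 327) = - (327 + y) = -327 - y$)
$\frac{33931 + 35974}{161164} + \frac{c{\left(291,204 \right)}}{-15960} = \frac{33931 + 35974}{161164} + \frac{-327 - 204}{-15960} = 69905 \cdot \frac{1}{161164} + \left(-327 - 204\right) \left(- \frac{1}{15960}\right) = \frac{69905}{161164} - - \frac{177}{5320} = \frac{69905}{161164} + \frac{177}{5320} = \frac{100105157}{214348120}$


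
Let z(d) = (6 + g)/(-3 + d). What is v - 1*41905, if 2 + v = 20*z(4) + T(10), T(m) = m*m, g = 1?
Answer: -41667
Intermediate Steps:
T(m) = m²
z(d) = 7/(-3 + d) (z(d) = (6 + 1)/(-3 + d) = 7/(-3 + d))
v = 238 (v = -2 + (20*(7/(-3 + 4)) + 10²) = -2 + (20*(7/1) + 100) = -2 + (20*(7*1) + 100) = -2 + (20*7 + 100) = -2 + (140 + 100) = -2 + 240 = 238)
v - 1*41905 = 238 - 1*41905 = 238 - 41905 = -41667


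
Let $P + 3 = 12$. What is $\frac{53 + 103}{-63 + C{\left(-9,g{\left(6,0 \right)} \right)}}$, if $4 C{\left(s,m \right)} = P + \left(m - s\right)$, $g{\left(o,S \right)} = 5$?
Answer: $- \frac{624}{229} \approx -2.7249$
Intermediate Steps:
$P = 9$ ($P = -3 + 12 = 9$)
$C{\left(s,m \right)} = \frac{9}{4} - \frac{s}{4} + \frac{m}{4}$ ($C{\left(s,m \right)} = \frac{9 + \left(m - s\right)}{4} = \frac{9 + m - s}{4} = \frac{9}{4} - \frac{s}{4} + \frac{m}{4}$)
$\frac{53 + 103}{-63 + C{\left(-9,g{\left(6,0 \right)} \right)}} = \frac{53 + 103}{-63 + \left(\frac{9}{4} - - \frac{9}{4} + \frac{1}{4} \cdot 5\right)} = \frac{156}{-63 + \left(\frac{9}{4} + \frac{9}{4} + \frac{5}{4}\right)} = \frac{156}{-63 + \frac{23}{4}} = \frac{156}{- \frac{229}{4}} = 156 \left(- \frac{4}{229}\right) = - \frac{624}{229}$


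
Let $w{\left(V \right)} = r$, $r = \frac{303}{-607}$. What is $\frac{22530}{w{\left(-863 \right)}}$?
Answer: $- \frac{4558570}{101} \approx -45134.0$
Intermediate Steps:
$r = - \frac{303}{607}$ ($r = 303 \left(- \frac{1}{607}\right) = - \frac{303}{607} \approx -0.49918$)
$w{\left(V \right)} = - \frac{303}{607}$
$\frac{22530}{w{\left(-863 \right)}} = \frac{22530}{- \frac{303}{607}} = 22530 \left(- \frac{607}{303}\right) = - \frac{4558570}{101}$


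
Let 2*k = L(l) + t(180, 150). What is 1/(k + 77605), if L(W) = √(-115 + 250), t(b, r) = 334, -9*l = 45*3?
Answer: 103696/8064645267 - 2*√15/8064645267 ≈ 1.2857e-5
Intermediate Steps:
l = -15 (l = -5*3 = -⅑*135 = -15)
L(W) = 3*√15 (L(W) = √135 = 3*√15)
k = 167 + 3*√15/2 (k = (3*√15 + 334)/2 = (334 + 3*√15)/2 = 167 + 3*√15/2 ≈ 172.81)
1/(k + 77605) = 1/((167 + 3*√15/2) + 77605) = 1/(77772 + 3*√15/2)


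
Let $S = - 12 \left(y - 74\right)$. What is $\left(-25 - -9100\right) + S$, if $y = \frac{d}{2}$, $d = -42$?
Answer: $10215$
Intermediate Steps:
$y = -21$ ($y = - \frac{42}{2} = \left(-42\right) \frac{1}{2} = -21$)
$S = 1140$ ($S = - 12 \left(-21 - 74\right) = \left(-12\right) \left(-95\right) = 1140$)
$\left(-25 - -9100\right) + S = \left(-25 - -9100\right) + 1140 = \left(-25 + 9100\right) + 1140 = 9075 + 1140 = 10215$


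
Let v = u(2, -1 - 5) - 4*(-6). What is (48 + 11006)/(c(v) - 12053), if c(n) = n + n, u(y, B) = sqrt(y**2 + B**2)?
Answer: -26540654/28823973 - 44216*sqrt(10)/144119865 ≈ -0.92175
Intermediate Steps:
u(y, B) = sqrt(B**2 + y**2)
v = 24 + 2*sqrt(10) (v = sqrt((-1 - 5)**2 + 2**2) - 4*(-6) = sqrt((-6)**2 + 4) + 24 = sqrt(36 + 4) + 24 = sqrt(40) + 24 = 2*sqrt(10) + 24 = 24 + 2*sqrt(10) ≈ 30.325)
c(n) = 2*n
(48 + 11006)/(c(v) - 12053) = (48 + 11006)/(2*(24 + 2*sqrt(10)) - 12053) = 11054/((48 + 4*sqrt(10)) - 12053) = 11054/(-12005 + 4*sqrt(10))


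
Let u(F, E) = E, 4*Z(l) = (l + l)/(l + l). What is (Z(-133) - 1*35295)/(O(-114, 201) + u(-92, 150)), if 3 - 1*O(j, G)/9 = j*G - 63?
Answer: -141179/827880 ≈ -0.17053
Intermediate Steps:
Z(l) = ¼ (Z(l) = ((l + l)/(l + l))/4 = ((2*l)/((2*l)))/4 = ((2*l)*(1/(2*l)))/4 = (¼)*1 = ¼)
O(j, G) = 594 - 9*G*j (O(j, G) = 27 - 9*(j*G - 63) = 27 - 9*(G*j - 63) = 27 - 9*(-63 + G*j) = 27 + (567 - 9*G*j) = 594 - 9*G*j)
(Z(-133) - 1*35295)/(O(-114, 201) + u(-92, 150)) = (¼ - 1*35295)/((594 - 9*201*(-114)) + 150) = (¼ - 35295)/((594 + 206226) + 150) = -141179/(4*(206820 + 150)) = -141179/4/206970 = -141179/4*1/206970 = -141179/827880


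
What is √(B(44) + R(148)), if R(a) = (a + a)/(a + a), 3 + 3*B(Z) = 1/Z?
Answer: √33/66 ≈ 0.087039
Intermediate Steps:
B(Z) = -1 + 1/(3*Z)
R(a) = 1 (R(a) = (2*a)/((2*a)) = (2*a)*(1/(2*a)) = 1)
√(B(44) + R(148)) = √((⅓ - 1*44)/44 + 1) = √((⅓ - 44)/44 + 1) = √((1/44)*(-131/3) + 1) = √(-131/132 + 1) = √(1/132) = √33/66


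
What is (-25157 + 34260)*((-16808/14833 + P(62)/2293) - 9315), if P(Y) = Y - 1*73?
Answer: -2884386835822126/34012069 ≈ -8.4805e+7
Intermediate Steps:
P(Y) = -73 + Y (P(Y) = Y - 73 = -73 + Y)
(-25157 + 34260)*((-16808/14833 + P(62)/2293) - 9315) = (-25157 + 34260)*((-16808/14833 + (-73 + 62)/2293) - 9315) = 9103*((-16808*1/14833 - 11*1/2293) - 9315) = 9103*((-16808/14833 - 11/2293) - 9315) = 9103*(-38703907/34012069 - 9315) = 9103*(-316861126642/34012069) = -2884386835822126/34012069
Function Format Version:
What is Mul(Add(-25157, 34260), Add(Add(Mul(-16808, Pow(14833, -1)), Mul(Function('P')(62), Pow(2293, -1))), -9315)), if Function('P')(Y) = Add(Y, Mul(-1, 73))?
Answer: Rational(-2884386835822126, 34012069) ≈ -8.4805e+7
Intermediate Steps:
Function('P')(Y) = Add(-73, Y) (Function('P')(Y) = Add(Y, -73) = Add(-73, Y))
Mul(Add(-25157, 34260), Add(Add(Mul(-16808, Pow(14833, -1)), Mul(Function('P')(62), Pow(2293, -1))), -9315)) = Mul(Add(-25157, 34260), Add(Add(Mul(-16808, Pow(14833, -1)), Mul(Add(-73, 62), Pow(2293, -1))), -9315)) = Mul(9103, Add(Add(Mul(-16808, Rational(1, 14833)), Mul(-11, Rational(1, 2293))), -9315)) = Mul(9103, Add(Add(Rational(-16808, 14833), Rational(-11, 2293)), -9315)) = Mul(9103, Add(Rational(-38703907, 34012069), -9315)) = Mul(9103, Rational(-316861126642, 34012069)) = Rational(-2884386835822126, 34012069)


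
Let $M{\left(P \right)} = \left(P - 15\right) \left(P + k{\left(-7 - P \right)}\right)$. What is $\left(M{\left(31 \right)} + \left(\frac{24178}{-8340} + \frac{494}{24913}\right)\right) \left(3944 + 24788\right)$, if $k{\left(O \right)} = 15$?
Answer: $\frac{1094141471583578}{51943605} \approx 2.1064 \cdot 10^{7}$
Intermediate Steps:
$M{\left(P \right)} = \left(-15 + P\right) \left(15 + P\right)$ ($M{\left(P \right)} = \left(P - 15\right) \left(P + 15\right) = \left(-15 + P\right) \left(15 + P\right)$)
$\left(M{\left(31 \right)} + \left(\frac{24178}{-8340} + \frac{494}{24913}\right)\right) \left(3944 + 24788\right) = \left(\left(-225 + 31^{2}\right) + \left(\frac{24178}{-8340} + \frac{494}{24913}\right)\right) \left(3944 + 24788\right) = \left(\left(-225 + 961\right) + \left(24178 \left(- \frac{1}{8340}\right) + 494 \cdot \frac{1}{24913}\right)\right) 28732 = \left(736 + \left(- \frac{12089}{4170} + \frac{494}{24913}\right)\right) 28732 = \left(736 - \frac{299113277}{103887210}\right) 28732 = \frac{76161873283}{103887210} \cdot 28732 = \frac{1094141471583578}{51943605}$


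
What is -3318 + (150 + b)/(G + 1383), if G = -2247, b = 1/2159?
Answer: -6189641419/1865376 ≈ -3318.2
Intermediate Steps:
b = 1/2159 ≈ 0.00046318
-3318 + (150 + b)/(G + 1383) = -3318 + (150 + 1/2159)/(-2247 + 1383) = -3318 + (323851/2159)/(-864) = -3318 + (323851/2159)*(-1/864) = -3318 - 323851/1865376 = -6189641419/1865376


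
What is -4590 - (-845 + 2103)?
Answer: -5848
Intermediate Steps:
-4590 - (-845 + 2103) = -4590 - 1*1258 = -4590 - 1258 = -5848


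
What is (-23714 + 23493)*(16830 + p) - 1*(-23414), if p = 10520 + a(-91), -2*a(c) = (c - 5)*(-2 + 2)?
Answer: -6020936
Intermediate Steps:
a(c) = 0 (a(c) = -(c - 5)*(-2 + 2)/2 = -(-5 + c)*0/2 = -½*0 = 0)
p = 10520 (p = 10520 + 0 = 10520)
(-23714 + 23493)*(16830 + p) - 1*(-23414) = (-23714 + 23493)*(16830 + 10520) - 1*(-23414) = -221*27350 + 23414 = -6044350 + 23414 = -6020936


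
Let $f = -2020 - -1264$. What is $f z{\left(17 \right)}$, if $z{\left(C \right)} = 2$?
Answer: $-1512$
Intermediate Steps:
$f = -756$ ($f = -2020 + 1264 = -756$)
$f z{\left(17 \right)} = \left(-756\right) 2 = -1512$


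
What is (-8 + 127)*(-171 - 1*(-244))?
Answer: 8687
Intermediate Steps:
(-8 + 127)*(-171 - 1*(-244)) = 119*(-171 + 244) = 119*73 = 8687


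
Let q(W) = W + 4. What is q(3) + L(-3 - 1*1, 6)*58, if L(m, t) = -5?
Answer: -283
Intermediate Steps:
q(W) = 4 + W
q(3) + L(-3 - 1*1, 6)*58 = (4 + 3) - 5*58 = 7 - 290 = -283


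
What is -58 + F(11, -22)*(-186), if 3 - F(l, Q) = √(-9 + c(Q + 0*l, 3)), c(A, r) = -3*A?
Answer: -616 + 186*√57 ≈ 788.27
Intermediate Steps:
F(l, Q) = 3 - √(-9 - 3*Q) (F(l, Q) = 3 - √(-9 - 3*(Q + 0*l)) = 3 - √(-9 - 3*(Q + 0)) = 3 - √(-9 - 3*Q))
-58 + F(11, -22)*(-186) = -58 + (3 - √(-9 - 3*(-22)))*(-186) = -58 + (3 - √(-9 + 66))*(-186) = -58 + (3 - √57)*(-186) = -58 + (-558 + 186*√57) = -616 + 186*√57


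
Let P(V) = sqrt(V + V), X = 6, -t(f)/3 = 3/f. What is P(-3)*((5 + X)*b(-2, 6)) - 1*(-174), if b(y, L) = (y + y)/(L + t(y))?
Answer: 174 - 88*I*sqrt(6)/21 ≈ 174.0 - 10.265*I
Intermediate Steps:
t(f) = -9/f
b(y, L) = 2*y/(L - 9/y) (b(y, L) = (y + y)/(L - 9/y) = (2*y)/(L - 9/y) = 2*y/(L - 9/y))
P(V) = sqrt(2)*sqrt(V) (P(V) = sqrt(2*V) = sqrt(2)*sqrt(V))
P(-3)*((5 + X)*b(-2, 6)) - 1*(-174) = (sqrt(2)*sqrt(-3))*((5 + 6)*(2*(-2)**2/(-9 + 6*(-2)))) - 1*(-174) = (sqrt(2)*(I*sqrt(3)))*(11*(2*4/(-9 - 12))) + 174 = (I*sqrt(6))*(11*(2*4/(-21))) + 174 = (I*sqrt(6))*(11*(2*4*(-1/21))) + 174 = (I*sqrt(6))*(11*(-8/21)) + 174 = (I*sqrt(6))*(-88/21) + 174 = -88*I*sqrt(6)/21 + 174 = 174 - 88*I*sqrt(6)/21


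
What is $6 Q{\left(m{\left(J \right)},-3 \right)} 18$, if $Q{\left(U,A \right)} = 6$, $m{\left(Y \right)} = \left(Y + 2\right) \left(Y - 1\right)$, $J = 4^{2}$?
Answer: $648$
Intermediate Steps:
$J = 16$
$m{\left(Y \right)} = \left(-1 + Y\right) \left(2 + Y\right)$ ($m{\left(Y \right)} = \left(2 + Y\right) \left(-1 + Y\right) = \left(-1 + Y\right) \left(2 + Y\right)$)
$6 Q{\left(m{\left(J \right)},-3 \right)} 18 = 6 \cdot 6 \cdot 18 = 36 \cdot 18 = 648$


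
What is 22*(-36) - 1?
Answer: -793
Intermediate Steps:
22*(-36) - 1 = -792 - 1 = -793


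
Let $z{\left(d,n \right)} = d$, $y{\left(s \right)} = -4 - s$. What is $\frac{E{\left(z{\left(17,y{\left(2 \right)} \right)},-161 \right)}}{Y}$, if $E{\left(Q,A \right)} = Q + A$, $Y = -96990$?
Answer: $\frac{24}{16165} \approx 0.0014847$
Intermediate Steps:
$E{\left(Q,A \right)} = A + Q$
$\frac{E{\left(z{\left(17,y{\left(2 \right)} \right)},-161 \right)}}{Y} = \frac{-161 + 17}{-96990} = \left(-144\right) \left(- \frac{1}{96990}\right) = \frac{24}{16165}$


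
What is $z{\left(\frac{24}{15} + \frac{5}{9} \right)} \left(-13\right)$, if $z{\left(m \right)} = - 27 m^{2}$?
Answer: $\frac{122317}{75} \approx 1630.9$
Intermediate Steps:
$z{\left(\frac{24}{15} + \frac{5}{9} \right)} \left(-13\right) = - 27 \left(\frac{24}{15} + \frac{5}{9}\right)^{2} \left(-13\right) = - 27 \left(24 \cdot \frac{1}{15} + 5 \cdot \frac{1}{9}\right)^{2} \left(-13\right) = - 27 \left(\frac{8}{5} + \frac{5}{9}\right)^{2} \left(-13\right) = - 27 \left(\frac{97}{45}\right)^{2} \left(-13\right) = \left(-27\right) \frac{9409}{2025} \left(-13\right) = \left(- \frac{9409}{75}\right) \left(-13\right) = \frac{122317}{75}$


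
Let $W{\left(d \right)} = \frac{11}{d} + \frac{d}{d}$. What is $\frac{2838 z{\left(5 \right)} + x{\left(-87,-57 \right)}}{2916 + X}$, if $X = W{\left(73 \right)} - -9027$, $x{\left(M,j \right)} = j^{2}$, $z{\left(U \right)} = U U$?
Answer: $\frac{1805509}{290641} \approx 6.2122$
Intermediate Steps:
$W{\left(d \right)} = 1 + \frac{11}{d}$ ($W{\left(d \right)} = \frac{11}{d} + 1 = 1 + \frac{11}{d}$)
$z{\left(U \right)} = U^{2}$
$X = \frac{659055}{73}$ ($X = \frac{11 + 73}{73} - -9027 = \frac{1}{73} \cdot 84 + 9027 = \frac{84}{73} + 9027 = \frac{659055}{73} \approx 9028.2$)
$\frac{2838 z{\left(5 \right)} + x{\left(-87,-57 \right)}}{2916 + X} = \frac{2838 \cdot 5^{2} + \left(-57\right)^{2}}{2916 + \frac{659055}{73}} = \frac{2838 \cdot 25 + 3249}{\frac{871923}{73}} = \left(70950 + 3249\right) \frac{73}{871923} = 74199 \cdot \frac{73}{871923} = \frac{1805509}{290641}$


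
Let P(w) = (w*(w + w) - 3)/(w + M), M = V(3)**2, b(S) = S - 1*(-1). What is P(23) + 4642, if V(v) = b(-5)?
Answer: 182093/39 ≈ 4669.1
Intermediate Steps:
b(S) = 1 + S (b(S) = S + 1 = 1 + S)
V(v) = -4 (V(v) = 1 - 5 = -4)
M = 16 (M = (-4)**2 = 16)
P(w) = (-3 + 2*w**2)/(16 + w) (P(w) = (w*(w + w) - 3)/(w + 16) = (w*(2*w) - 3)/(16 + w) = (2*w**2 - 3)/(16 + w) = (-3 + 2*w**2)/(16 + w))
P(23) + 4642 = (-3 + 2*23**2)/(16 + 23) + 4642 = (-3 + 2*529)/39 + 4642 = (-3 + 1058)/39 + 4642 = (1/39)*1055 + 4642 = 1055/39 + 4642 = 182093/39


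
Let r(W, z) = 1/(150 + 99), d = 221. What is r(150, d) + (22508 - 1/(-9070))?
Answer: 50832751759/2258430 ≈ 22508.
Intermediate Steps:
r(W, z) = 1/249
r(150, d) + (22508 - 1/(-9070)) = 1/249 + (22508 - 1/(-9070)) = 1/249 + (22508 - 1*(-1/9070)) = 1/249 + (22508 + 1/9070) = 1/249 + 204147561/9070 = 50832751759/2258430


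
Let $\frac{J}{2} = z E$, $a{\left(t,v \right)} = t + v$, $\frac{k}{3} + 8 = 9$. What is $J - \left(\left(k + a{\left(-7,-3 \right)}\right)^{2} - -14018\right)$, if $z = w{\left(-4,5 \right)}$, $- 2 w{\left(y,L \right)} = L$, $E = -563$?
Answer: $-11252$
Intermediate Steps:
$k = 3$ ($k = -24 + 3 \cdot 9 = -24 + 27 = 3$)
$w{\left(y,L \right)} = - \frac{L}{2}$
$z = - \frac{5}{2}$ ($z = \left(- \frac{1}{2}\right) 5 = - \frac{5}{2} \approx -2.5$)
$J = 2815$ ($J = 2 \left(\left(- \frac{5}{2}\right) \left(-563\right)\right) = 2 \cdot \frac{2815}{2} = 2815$)
$J - \left(\left(k + a{\left(-7,-3 \right)}\right)^{2} - -14018\right) = 2815 - \left(\left(3 - 10\right)^{2} - -14018\right) = 2815 - \left(\left(3 - 10\right)^{2} + 14018\right) = 2815 - \left(\left(-7\right)^{2} + 14018\right) = 2815 - \left(49 + 14018\right) = 2815 - 14067 = -11252$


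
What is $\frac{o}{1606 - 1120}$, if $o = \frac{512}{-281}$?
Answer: $- \frac{256}{68283} \approx -0.0037491$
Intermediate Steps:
$o = - \frac{512}{281}$ ($o = 512 \left(- \frac{1}{281}\right) = - \frac{512}{281} \approx -1.8221$)
$\frac{o}{1606 - 1120} = \frac{1}{1606 - 1120} \left(- \frac{512}{281}\right) = \frac{1}{486} \left(- \frac{512}{281}\right) = - \frac{256}{68283}$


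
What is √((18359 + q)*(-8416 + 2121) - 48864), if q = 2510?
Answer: I*√131419219 ≈ 11464.0*I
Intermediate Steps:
√((18359 + q)*(-8416 + 2121) - 48864) = √((18359 + 2510)*(-8416 + 2121) - 48864) = √(20869*(-6295) - 48864) = √(-131370355 - 48864) = √(-131419219) = I*√131419219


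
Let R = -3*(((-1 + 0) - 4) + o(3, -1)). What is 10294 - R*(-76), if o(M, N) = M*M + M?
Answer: 8698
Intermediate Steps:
o(M, N) = M + M**2 (o(M, N) = M**2 + M = M + M**2)
R = -21 (R = -3*(((-1 + 0) - 4) + 3*(1 + 3)) = -3*((-1 - 4) + 3*4) = -3*(-5 + 12) = -3*7 = -21)
10294 - R*(-76) = 10294 - (-21)*(-76) = 10294 - 1*1596 = 10294 - 1596 = 8698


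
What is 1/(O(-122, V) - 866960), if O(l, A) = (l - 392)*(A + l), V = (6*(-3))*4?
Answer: -1/767244 ≈ -1.3034e-6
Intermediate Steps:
V = -72 (V = -18*4 = -72)
O(l, A) = (-392 + l)*(A + l)
1/(O(-122, V) - 866960) = 1/(((-122)² - 392*(-72) - 392*(-122) - 72*(-122)) - 866960) = 1/((14884 + 28224 + 47824 + 8784) - 866960) = 1/(99716 - 866960) = 1/(-767244) = -1/767244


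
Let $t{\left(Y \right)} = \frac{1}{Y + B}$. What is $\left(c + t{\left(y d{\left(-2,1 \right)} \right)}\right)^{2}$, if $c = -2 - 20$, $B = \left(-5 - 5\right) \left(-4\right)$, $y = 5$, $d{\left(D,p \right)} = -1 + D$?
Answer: $\frac{301401}{625} \approx 482.24$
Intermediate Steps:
$B = 40$ ($B = \left(-10\right) \left(-4\right) = 40$)
$c = -22$ ($c = -2 - 20 = -22$)
$t{\left(Y \right)} = \frac{1}{40 + Y}$ ($t{\left(Y \right)} = \frac{1}{Y + 40} = \frac{1}{40 + Y}$)
$\left(c + t{\left(y d{\left(-2,1 \right)} \right)}\right)^{2} = \left(-22 + \frac{1}{40 + 5 \left(-1 - 2\right)}\right)^{2} = \left(-22 + \frac{1}{40 + 5 \left(-3\right)}\right)^{2} = \left(-22 + \frac{1}{40 - 15}\right)^{2} = \left(-22 + \frac{1}{25}\right)^{2} = \left(- \frac{549}{25}\right)^{2} = \frac{301401}{625}$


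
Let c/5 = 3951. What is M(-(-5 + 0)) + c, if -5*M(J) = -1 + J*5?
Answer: 98751/5 ≈ 19750.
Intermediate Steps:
c = 19755 (c = 5*3951 = 19755)
M(J) = ⅕ - J (M(J) = -(-1 + J*5)/5 = -(-1 + 5*J)/5 = ⅕ - J)
M(-(-5 + 0)) + c = (⅕ - (-1)*(-5 + 0)) + 19755 = (⅕ - (-1)*(-5)) + 19755 = (⅕ - 1*5) + 19755 = (⅕ - 5) + 19755 = -24/5 + 19755 = 98751/5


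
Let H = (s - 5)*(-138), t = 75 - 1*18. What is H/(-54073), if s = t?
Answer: 312/2351 ≈ 0.13271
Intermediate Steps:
t = 57 (t = 75 - 18 = 57)
s = 57
H = -7176 (H = (57 - 5)*(-138) = 52*(-138) = -7176)
H/(-54073) = -7176/(-54073) = -7176*(-1/54073) = 312/2351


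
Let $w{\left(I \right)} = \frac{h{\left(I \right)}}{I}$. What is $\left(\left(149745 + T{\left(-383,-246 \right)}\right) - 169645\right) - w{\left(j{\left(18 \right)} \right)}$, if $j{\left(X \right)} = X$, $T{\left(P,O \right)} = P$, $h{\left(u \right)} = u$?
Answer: $-20284$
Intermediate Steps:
$w{\left(I \right)} = 1$ ($w{\left(I \right)} = \frac{I}{I} = 1$)
$\left(\left(149745 + T{\left(-383,-246 \right)}\right) - 169645\right) - w{\left(j{\left(18 \right)} \right)} = \left(\left(149745 - 383\right) - 169645\right) - 1 = \left(149362 - 169645\right) - 1 = -20283 - 1 = -20284$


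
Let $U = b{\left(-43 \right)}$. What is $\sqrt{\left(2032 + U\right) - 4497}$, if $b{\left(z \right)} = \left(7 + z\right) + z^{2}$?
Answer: $2 i \sqrt{163} \approx 25.534 i$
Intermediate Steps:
$b{\left(z \right)} = 7 + z + z^{2}$
$U = 1813$ ($U = 7 - 43 + \left(-43\right)^{2} = 7 - 43 + 1849 = 1813$)
$\sqrt{\left(2032 + U\right) - 4497} = \sqrt{\left(2032 + 1813\right) - 4497} = \sqrt{3845 - 4497} = \sqrt{-652} = 2 i \sqrt{163}$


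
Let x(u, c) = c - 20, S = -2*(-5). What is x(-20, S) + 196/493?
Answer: -4734/493 ≈ -9.6024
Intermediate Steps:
S = 10
x(u, c) = -20 + c
x(-20, S) + 196/493 = (-20 + 10) + 196/493 = -10 + 196*(1/493) = -10 + 196/493 = -4734/493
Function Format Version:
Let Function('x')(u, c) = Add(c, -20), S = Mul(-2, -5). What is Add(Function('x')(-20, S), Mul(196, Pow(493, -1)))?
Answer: Rational(-4734, 493) ≈ -9.6024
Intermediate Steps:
S = 10
Function('x')(u, c) = Add(-20, c)
Add(Function('x')(-20, S), Mul(196, Pow(493, -1))) = Add(Add(-20, 10), Mul(196, Pow(493, -1))) = Add(-10, Mul(196, Rational(1, 493))) = Add(-10, Rational(196, 493)) = Rational(-4734, 493)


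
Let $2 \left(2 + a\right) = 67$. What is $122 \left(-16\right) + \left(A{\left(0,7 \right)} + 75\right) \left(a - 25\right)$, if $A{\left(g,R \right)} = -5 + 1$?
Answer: $- \frac{2981}{2} \approx -1490.5$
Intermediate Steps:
$a = \frac{63}{2}$ ($a = -2 + \frac{1}{2} \cdot 67 = -2 + \frac{67}{2} = \frac{63}{2} \approx 31.5$)
$A{\left(g,R \right)} = -4$
$122 \left(-16\right) + \left(A{\left(0,7 \right)} + 75\right) \left(a - 25\right) = 122 \left(-16\right) + \left(-4 + 75\right) \left(\frac{63}{2} - 25\right) = -1952 + 71 \cdot \frac{13}{2} = -1952 + \frac{923}{2} = - \frac{2981}{2}$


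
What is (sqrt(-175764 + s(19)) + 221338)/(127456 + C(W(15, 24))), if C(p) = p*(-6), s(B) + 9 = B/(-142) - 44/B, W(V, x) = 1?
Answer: 110669/63725 + I*sqrt(1279505355774)/343860100 ≈ 1.7367 + 0.0032896*I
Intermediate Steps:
s(B) = -9 - 44/B - B/142 (s(B) = -9 + (B/(-142) - 44/B) = -9 + (B*(-1/142) - 44/B) = -9 + (-B/142 - 44/B) = -9 + (-44/B - B/142) = -9 - 44/B - B/142)
C(p) = -6*p
(sqrt(-175764 + s(19)) + 221338)/(127456 + C(W(15, 24))) = (sqrt(-175764 + (-9 - 44/19 - 1/142*19)) + 221338)/(127456 - 6*1) = (sqrt(-175764 + (-9 - 44*1/19 - 19/142)) + 221338)/(127456 - 6) = (sqrt(-175764 + (-9 - 44/19 - 19/142)) + 221338)/127450 = (sqrt(-175764 - 30891/2698) + 221338)*(1/127450) = (sqrt(-474242163/2698) + 221338)*(1/127450) = (I*sqrt(1279505355774)/2698 + 221338)*(1/127450) = (221338 + I*sqrt(1279505355774)/2698)*(1/127450) = 110669/63725 + I*sqrt(1279505355774)/343860100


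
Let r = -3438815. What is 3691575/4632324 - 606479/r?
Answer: 5168016903607/5309901752020 ≈ 0.97328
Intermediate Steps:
3691575/4632324 - 606479/r = 3691575/4632324 - 606479/(-3438815) = 3691575*(1/4632324) - 606479*(-1/3438815) = 1230525/1544108 + 606479/3438815 = 5168016903607/5309901752020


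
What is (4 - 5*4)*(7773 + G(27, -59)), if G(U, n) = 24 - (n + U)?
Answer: -125264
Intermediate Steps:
G(U, n) = 24 - U - n (G(U, n) = 24 - (U + n) = 24 + (-U - n) = 24 - U - n)
(4 - 5*4)*(7773 + G(27, -59)) = (4 - 5*4)*(7773 + (24 - 1*27 - 1*(-59))) = (4 - 20)*(7773 + (24 - 27 + 59)) = -16*(7773 + 56) = -16*7829 = -125264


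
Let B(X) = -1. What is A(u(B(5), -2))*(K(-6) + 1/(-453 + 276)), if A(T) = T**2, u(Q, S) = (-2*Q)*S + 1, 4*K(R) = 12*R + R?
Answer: -20715/118 ≈ -175.55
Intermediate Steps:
K(R) = 13*R/4 (K(R) = (12*R + R)/4 = (13*R)/4 = 13*R/4)
u(Q, S) = 1 - 2*Q*S (u(Q, S) = -2*Q*S + 1 = 1 - 2*Q*S)
A(u(B(5), -2))*(K(-6) + 1/(-453 + 276)) = (1 - 2*(-1)*(-2))**2*((13/4)*(-6) + 1/(-453 + 276)) = (1 - 4)**2*(-39/2 + 1/(-177)) = (-3)**2*(-39/2 - 1/177) = 9*(-6905/354) = -20715/118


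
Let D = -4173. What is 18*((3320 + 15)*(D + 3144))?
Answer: -61770870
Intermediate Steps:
18*((3320 + 15)*(D + 3144)) = 18*((3320 + 15)*(-4173 + 3144)) = 18*(3335*(-1029)) = 18*(-3431715) = -61770870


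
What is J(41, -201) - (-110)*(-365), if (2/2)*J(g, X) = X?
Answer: -40351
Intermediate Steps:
J(g, X) = X
J(41, -201) - (-110)*(-365) = -201 - (-110)*(-365) = -201 - 1*40150 = -201 - 40150 = -40351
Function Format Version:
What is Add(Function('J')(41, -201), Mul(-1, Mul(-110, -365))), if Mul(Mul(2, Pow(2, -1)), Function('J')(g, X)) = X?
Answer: -40351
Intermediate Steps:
Function('J')(g, X) = X
Add(Function('J')(41, -201), Mul(-1, Mul(-110, -365))) = Add(-201, Mul(-1, Mul(-110, -365))) = Add(-201, Mul(-1, 40150)) = Add(-201, -40150) = -40351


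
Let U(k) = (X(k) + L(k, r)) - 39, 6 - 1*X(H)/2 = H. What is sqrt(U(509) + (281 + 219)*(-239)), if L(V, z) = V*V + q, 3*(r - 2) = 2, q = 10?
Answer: 3*sqrt(15394) ≈ 372.22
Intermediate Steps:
r = 8/3 (r = 2 + (1/3)*2 = 2 + 2/3 = 8/3 ≈ 2.6667)
L(V, z) = 10 + V**2 (L(V, z) = V*V + 10 = V**2 + 10 = 10 + V**2)
X(H) = 12 - 2*H
U(k) = -17 + k**2 - 2*k (U(k) = ((12 - 2*k) + (10 + k**2)) - 39 = (22 + k**2 - 2*k) - 39 = -17 + k**2 - 2*k)
sqrt(U(509) + (281 + 219)*(-239)) = sqrt((-17 + 509**2 - 2*509) + (281 + 219)*(-239)) = sqrt((-17 + 259081 - 1018) + 500*(-239)) = sqrt(258046 - 119500) = sqrt(138546) = 3*sqrt(15394)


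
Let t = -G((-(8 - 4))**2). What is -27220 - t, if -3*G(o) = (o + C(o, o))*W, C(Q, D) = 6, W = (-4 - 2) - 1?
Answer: -81506/3 ≈ -27169.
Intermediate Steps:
W = -7 (W = -6 - 1 = -7)
G(o) = 14 + 7*o/3 (G(o) = -(o + 6)*(-7)/3 = -(6 + o)*(-7)/3 = -(-42 - 7*o)/3 = 14 + 7*o/3)
t = -154/3 (t = -(14 + 7*(-(8 - 4))**2/3) = -(14 + 7*(-1*4)**2/3) = -(14 + (7/3)*(-4)**2) = -(14 + (7/3)*16) = -(14 + 112/3) = -1*154/3 = -154/3 ≈ -51.333)
-27220 - t = -27220 - 1*(-154/3) = -27220 + 154/3 = -81506/3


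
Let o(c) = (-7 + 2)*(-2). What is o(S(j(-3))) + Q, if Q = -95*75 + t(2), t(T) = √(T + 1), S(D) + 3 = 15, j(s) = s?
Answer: -7115 + √3 ≈ -7113.3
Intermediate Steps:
S(D) = 12 (S(D) = -3 + 15 = 12)
t(T) = √(1 + T)
Q = -7125 + √3 (Q = -95*75 + √(1 + 2) = -7125 + √3 ≈ -7123.3)
o(c) = 10 (o(c) = -5*(-2) = 10)
o(S(j(-3))) + Q = 10 + (-7125 + √3) = -7115 + √3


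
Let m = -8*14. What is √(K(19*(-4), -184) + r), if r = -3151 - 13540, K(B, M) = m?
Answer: 3*I*√1867 ≈ 129.63*I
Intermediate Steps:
m = -112
K(B, M) = -112
r = -16691
√(K(19*(-4), -184) + r) = √(-112 - 16691) = √(-16803) = 3*I*√1867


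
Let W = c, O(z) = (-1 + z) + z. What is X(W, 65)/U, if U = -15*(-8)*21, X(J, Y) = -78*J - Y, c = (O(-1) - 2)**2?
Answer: -403/504 ≈ -0.79960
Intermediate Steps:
O(z) = -1 + 2*z
c = 25 (c = ((-1 + 2*(-1)) - 2)**2 = ((-1 - 2) - 2)**2 = (-3 - 2)**2 = (-5)**2 = 25)
W = 25
X(J, Y) = -Y - 78*J
U = 2520 (U = 120*21 = 2520)
X(W, 65)/U = (-1*65 - 78*25)/2520 = (-65 - 1950)*(1/2520) = -2015*1/2520 = -403/504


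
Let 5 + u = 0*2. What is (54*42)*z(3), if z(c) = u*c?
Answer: -34020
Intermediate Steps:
u = -5 (u = -5 + 0*2 = -5 + 0 = -5)
z(c) = -5*c
(54*42)*z(3) = (54*42)*(-5*3) = 2268*(-15) = -34020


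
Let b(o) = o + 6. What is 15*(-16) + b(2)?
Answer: -232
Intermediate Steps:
b(o) = 6 + o
15*(-16) + b(2) = 15*(-16) + (6 + 2) = -240 + 8 = -232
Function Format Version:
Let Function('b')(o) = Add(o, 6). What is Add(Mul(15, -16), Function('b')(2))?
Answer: -232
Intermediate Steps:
Function('b')(o) = Add(6, o)
Add(Mul(15, -16), Function('b')(2)) = Add(Mul(15, -16), Add(6, 2)) = Add(-240, 8) = -232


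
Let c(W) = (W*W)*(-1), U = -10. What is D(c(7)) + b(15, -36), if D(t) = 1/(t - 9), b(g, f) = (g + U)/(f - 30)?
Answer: -89/957 ≈ -0.092999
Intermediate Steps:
c(W) = -W² (c(W) = W²*(-1) = -W²)
b(g, f) = (-10 + g)/(-30 + f) (b(g, f) = (g - 10)/(f - 30) = (-10 + g)/(-30 + f))
D(t) = 1/(-9 + t)
D(c(7)) + b(15, -36) = 1/(-9 - 1*7²) + (-10 + 15)/(-30 - 36) = 1/(-9 - 1*49) + 5/(-66) = 1/(-9 - 49) - 1/66*5 = 1/(-58) - 5/66 = -1/58 - 5/66 = -89/957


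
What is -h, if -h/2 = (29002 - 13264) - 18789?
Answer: -6102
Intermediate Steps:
h = 6102 (h = -2*((29002 - 13264) - 18789) = -2*(15738 - 18789) = -2*(-3051) = 6102)
-h = -1*6102 = -6102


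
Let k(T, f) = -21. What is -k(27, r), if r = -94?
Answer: 21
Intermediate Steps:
-k(27, r) = -1*(-21) = 21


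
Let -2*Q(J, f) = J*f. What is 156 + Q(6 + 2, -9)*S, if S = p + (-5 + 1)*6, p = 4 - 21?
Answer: -1320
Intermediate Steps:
p = -17
S = -41 (S = -17 + (-5 + 1)*6 = -17 - 4*6 = -17 - 24 = -41)
Q(J, f) = -J*f/2
156 + Q(6 + 2, -9)*S = 156 - 1/2*(6 + 2)*(-9)*(-41) = 156 - 1/2*8*(-9)*(-41) = 156 + 36*(-41) = 156 - 1476 = -1320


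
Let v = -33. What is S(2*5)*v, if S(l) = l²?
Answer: -3300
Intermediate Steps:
S(2*5)*v = (2*5)²*(-33) = 10²*(-33) = 100*(-33) = -3300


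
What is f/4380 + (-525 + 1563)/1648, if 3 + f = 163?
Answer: 120253/180456 ≈ 0.66638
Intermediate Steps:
f = 160 (f = -3 + 163 = 160)
f/4380 + (-525 + 1563)/1648 = 160/4380 + (-525 + 1563)/1648 = 160*(1/4380) + 1038*(1/1648) = 8/219 + 519/824 = 120253/180456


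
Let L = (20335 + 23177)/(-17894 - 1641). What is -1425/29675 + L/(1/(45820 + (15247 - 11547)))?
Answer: -511529383275/4637609 ≈ -1.1030e+5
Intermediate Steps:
L = -43512/19535 (L = 43512/(-19535) = 43512*(-1/19535) = -43512/19535 ≈ -2.2274)
-1425/29675 + L/(1/(45820 + (15247 - 11547))) = -1425/29675 - 43512/(19535*(1/(45820 + (15247 - 11547)))) = -1425*1/29675 - 43512/(19535*(1/(45820 + 3700))) = -57/1187 - 43512/(19535*(1/49520)) = -57/1187 - 43512/(19535*1/49520) = -57/1187 - 43512/19535*49520 = -57/1187 - 430942848/3907 = -511529383275/4637609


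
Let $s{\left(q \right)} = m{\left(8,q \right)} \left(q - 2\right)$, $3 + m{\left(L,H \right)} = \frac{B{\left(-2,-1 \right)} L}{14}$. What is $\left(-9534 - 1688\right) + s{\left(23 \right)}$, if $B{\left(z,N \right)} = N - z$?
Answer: $-11273$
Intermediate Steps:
$m{\left(L,H \right)} = -3 + \frac{L}{14}$ ($m{\left(L,H \right)} = -3 + \frac{\left(-1 - -2\right) L}{14} = -3 + \left(-1 + 2\right) L \frac{1}{14} = -3 + 1 L \frac{1}{14} = -3 + L \frac{1}{14} = -3 + \frac{L}{14}$)
$s{\left(q \right)} = \frac{34}{7} - \frac{17 q}{7}$ ($s{\left(q \right)} = \left(-3 + \frac{1}{14} \cdot 8\right) \left(q - 2\right) = \left(-3 + \frac{4}{7}\right) \left(-2 + q\right) = - \frac{17 \left(-2 + q\right)}{7} = \frac{34}{7} - \frac{17 q}{7}$)
$\left(-9534 - 1688\right) + s{\left(23 \right)} = \left(-9534 - 1688\right) + \left(\frac{34}{7} - \frac{391}{7}\right) = -11222 + \left(\frac{34}{7} - \frac{391}{7}\right) = -11222 - 51 = -11273$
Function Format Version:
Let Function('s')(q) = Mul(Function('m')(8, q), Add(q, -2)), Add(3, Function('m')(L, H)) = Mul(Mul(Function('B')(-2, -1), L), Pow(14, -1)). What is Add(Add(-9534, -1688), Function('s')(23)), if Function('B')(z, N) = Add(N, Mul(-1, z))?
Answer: -11273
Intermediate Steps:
Function('m')(L, H) = Add(-3, Mul(Rational(1, 14), L)) (Function('m')(L, H) = Add(-3, Mul(Mul(Add(-1, Mul(-1, -2)), L), Pow(14, -1))) = Add(-3, Mul(Mul(Add(-1, 2), L), Rational(1, 14))) = Add(-3, Mul(Mul(1, L), Rational(1, 14))) = Add(-3, Mul(L, Rational(1, 14))) = Add(-3, Mul(Rational(1, 14), L)))
Function('s')(q) = Add(Rational(34, 7), Mul(Rational(-17, 7), q)) (Function('s')(q) = Mul(Add(-3, Mul(Rational(1, 14), 8)), Add(q, -2)) = Mul(Add(-3, Rational(4, 7)), Add(-2, q)) = Mul(Rational(-17, 7), Add(-2, q)) = Add(Rational(34, 7), Mul(Rational(-17, 7), q)))
Add(Add(-9534, -1688), Function('s')(23)) = Add(Add(-9534, -1688), Add(Rational(34, 7), Mul(Rational(-17, 7), 23))) = Add(-11222, Add(Rational(34, 7), Rational(-391, 7))) = Add(-11222, -51) = -11273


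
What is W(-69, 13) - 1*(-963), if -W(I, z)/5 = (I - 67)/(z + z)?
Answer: 12859/13 ≈ 989.15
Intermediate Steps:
W(I, z) = -5*(-67 + I)/(2*z) (W(I, z) = -5*(I - 67)/(z + z) = -5*(-67 + I)/(2*z))
W(-69, 13) - 1*(-963) = (5/2)*(67 - 1*(-69))/13 - 1*(-963) = (5/2)*(1/13)*(67 + 69) + 963 = (5/2)*(1/13)*136 + 963 = 340/13 + 963 = 12859/13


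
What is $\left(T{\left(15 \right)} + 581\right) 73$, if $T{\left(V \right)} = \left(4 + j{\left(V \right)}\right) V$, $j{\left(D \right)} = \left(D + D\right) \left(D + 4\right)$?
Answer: $670943$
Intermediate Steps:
$j{\left(D \right)} = 2 D \left(4 + D\right)$
$T{\left(V \right)} = V \left(4 + 2 V \left(4 + V\right)\right)$ ($T{\left(V \right)} = \left(4 + 2 V \left(4 + V\right)\right) V = V \left(4 + 2 V \left(4 + V\right)\right)$)
$\left(T{\left(15 \right)} + 581\right) 73 = \left(2 \cdot 15 \left(2 + 15 \left(4 + 15\right)\right) + 581\right) 73 = \left(2 \cdot 15 \left(2 + 15 \cdot 19\right) + 581\right) 73 = \left(2 \cdot 15 \left(2 + 285\right) + 581\right) 73 = \left(2 \cdot 15 \cdot 287 + 581\right) 73 = \left(8610 + 581\right) 73 = 9191 \cdot 73 = 670943$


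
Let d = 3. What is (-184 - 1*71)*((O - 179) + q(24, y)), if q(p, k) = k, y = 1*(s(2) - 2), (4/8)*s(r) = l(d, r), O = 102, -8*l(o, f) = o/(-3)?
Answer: 80325/4 ≈ 20081.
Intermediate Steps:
l(o, f) = o/24 (l(o, f) = -o/(8*(-3)) = -o*(-1)/(8*3) = -(-1)*o/24 = o/24)
s(r) = ¼ (s(r) = 2*((1/24)*3) = 2*(⅛) = ¼)
y = -7/4 (y = 1*(¼ - 2) = 1*(-7/4) = -7/4 ≈ -1.7500)
(-184 - 1*71)*((O - 179) + q(24, y)) = (-184 - 1*71)*((102 - 179) - 7/4) = (-184 - 71)*(-77 - 7/4) = -255*(-315/4) = 80325/4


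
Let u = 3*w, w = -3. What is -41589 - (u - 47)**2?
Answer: -44725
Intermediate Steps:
u = -9 (u = 3*(-3) = -9)
-41589 - (u - 47)**2 = -41589 - (-9 - 47)**2 = -41589 - 1*(-56)**2 = -41589 - 1*3136 = -41589 - 3136 = -44725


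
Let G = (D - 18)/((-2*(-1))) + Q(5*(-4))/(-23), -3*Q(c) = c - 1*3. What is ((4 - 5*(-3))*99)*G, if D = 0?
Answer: -17556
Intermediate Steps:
Q(c) = 1 - c/3 (Q(c) = -(c - 1*3)/3 = -(c - 3)/3 = -(-3 + c)/3 = 1 - c/3)
G = -28/3 (G = (0 - 18)/((-2*(-1))) + (1 - 5*(-4)/3)/(-23) = -18/2 + (1 - 1/3*(-20))*(-1/23) = -18*1/2 + (1 + 20/3)*(-1/23) = -9 + (23/3)*(-1/23) = -9 - 1/3 = -28/3 ≈ -9.3333)
((4 - 5*(-3))*99)*G = ((4 - 5*(-3))*99)*(-28/3) = ((4 + 15)*99)*(-28/3) = (19*99)*(-28/3) = 1881*(-28/3) = -17556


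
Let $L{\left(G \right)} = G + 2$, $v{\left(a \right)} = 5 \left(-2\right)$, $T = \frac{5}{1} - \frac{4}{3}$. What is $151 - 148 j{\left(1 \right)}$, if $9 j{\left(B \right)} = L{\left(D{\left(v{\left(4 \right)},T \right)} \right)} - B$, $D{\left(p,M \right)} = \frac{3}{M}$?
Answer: $\frac{11989}{99} \approx 121.1$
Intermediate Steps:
$T = \frac{11}{3}$ ($T = 5 \cdot 1 - \frac{4}{3} = 5 - \frac{4}{3} = \frac{11}{3} \approx 3.6667$)
$v{\left(a \right)} = -10$
$L{\left(G \right)} = 2 + G$
$j{\left(B \right)} = \frac{31}{99} - \frac{B}{9}$ ($j{\left(B \right)} = \frac{\left(2 + \frac{3}{\frac{11}{3}}\right) - B}{9} = \frac{\left(2 + 3 \cdot \frac{3}{11}\right) - B}{9} = \frac{\left(2 + \frac{9}{11}\right) - B}{9} = \frac{\frac{31}{11} - B}{9} = \frac{31}{99} - \frac{B}{9}$)
$151 - 148 j{\left(1 \right)} = 151 - 148 \left(\frac{31}{99} - \frac{1}{9}\right) = 151 - \frac{2960}{99} = \frac{11989}{99}$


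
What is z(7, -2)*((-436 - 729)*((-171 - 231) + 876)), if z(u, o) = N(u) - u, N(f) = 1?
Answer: 3313260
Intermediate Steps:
z(u, o) = 1 - u
z(7, -2)*((-436 - 729)*((-171 - 231) + 876)) = (1 - 1*7)*((-436 - 729)*((-171 - 231) + 876)) = (1 - 7)*(-1165*(-402 + 876)) = -(-6990)*474 = -6*(-552210) = 3313260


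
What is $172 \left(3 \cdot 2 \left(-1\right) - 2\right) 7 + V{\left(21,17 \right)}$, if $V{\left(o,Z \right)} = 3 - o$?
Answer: $-9650$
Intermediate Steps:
$172 \left(3 \cdot 2 \left(-1\right) - 2\right) 7 + V{\left(21,17 \right)} = 172 \left(3 \cdot 2 \left(-1\right) - 2\right) 7 + \left(3 - 21\right) = 172 \left(3 \left(-2\right) - 2\right) 7 + \left(3 - 21\right) = 172 \left(-6 - 2\right) 7 - 18 = 172 \left(\left(-8\right) 7\right) - 18 = 172 \left(-56\right) - 18 = -9632 - 18 = -9650$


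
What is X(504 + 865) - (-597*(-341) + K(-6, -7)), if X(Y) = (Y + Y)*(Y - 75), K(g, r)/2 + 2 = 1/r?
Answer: 23375795/7 ≈ 3.3394e+6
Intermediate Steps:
K(g, r) = -4 + 2/r
X(Y) = 2*Y*(-75 + Y) (X(Y) = (2*Y)*(-75 + Y) = 2*Y*(-75 + Y))
X(504 + 865) - (-597*(-341) + K(-6, -7)) = 2*(504 + 865)*(-75 + (504 + 865)) - (-597*(-341) + (-4 + 2/(-7))) = 2*1369*(-75 + 1369) - (203577 + (-4 + 2*(-⅐))) = 2*1369*1294 - (203577 + (-4 - 2/7)) = 3542972 - (203577 - 30/7) = 3542972 - 1*1425009/7 = 3542972 - 1425009/7 = 23375795/7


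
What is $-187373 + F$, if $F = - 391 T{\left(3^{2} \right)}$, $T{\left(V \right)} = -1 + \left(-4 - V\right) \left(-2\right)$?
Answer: $-197148$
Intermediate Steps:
$T{\left(V \right)} = 7 + 2 V$ ($T{\left(V \right)} = -1 + \left(8 + 2 V\right) = 7 + 2 V$)
$F = -9775$ ($F = - 391 \left(7 + 2 \cdot 3^{2}\right) = - 391 \left(7 + 2 \cdot 9\right) = - 391 \left(7 + 18\right) = \left(-391\right) 25 = -9775$)
$-187373 + F = -187373 - 9775 = -197148$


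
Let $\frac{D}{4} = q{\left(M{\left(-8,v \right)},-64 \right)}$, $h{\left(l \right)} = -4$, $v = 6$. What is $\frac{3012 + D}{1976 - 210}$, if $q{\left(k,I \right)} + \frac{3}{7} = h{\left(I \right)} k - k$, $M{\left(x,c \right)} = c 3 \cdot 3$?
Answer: $\frac{6756}{6181} \approx 1.093$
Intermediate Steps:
$M{\left(x,c \right)} = 9 c$ ($M{\left(x,c \right)} = 3 c 3 = 9 c$)
$q{\left(k,I \right)} = - \frac{3}{7} - 5 k$
$D = - \frac{7572}{7}$ ($D = 4 \left(- \frac{3}{7} - 5 \cdot 9 \cdot 6\right) = 4 \left(- \frac{3}{7} - 270\right) = 4 \left(- \frac{1893}{7}\right) = - \frac{7572}{7} \approx -1081.7$)
$\frac{3012 + D}{1976 - 210} = \frac{3012 - \frac{7572}{7}}{1976 - 210} = \frac{13512}{7 \cdot 1766} = \frac{13512}{7} \cdot \frac{1}{1766} = \frac{6756}{6181}$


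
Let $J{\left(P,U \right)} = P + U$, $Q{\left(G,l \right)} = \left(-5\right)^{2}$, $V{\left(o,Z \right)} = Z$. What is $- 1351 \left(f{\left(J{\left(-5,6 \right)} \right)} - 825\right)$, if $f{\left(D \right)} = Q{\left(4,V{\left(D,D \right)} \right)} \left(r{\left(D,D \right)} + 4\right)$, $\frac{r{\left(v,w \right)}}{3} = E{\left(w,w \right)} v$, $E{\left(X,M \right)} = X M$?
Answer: $878150$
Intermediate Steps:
$E{\left(X,M \right)} = M X$
$Q{\left(G,l \right)} = 25$
$r{\left(v,w \right)} = 3 v w^{2}$ ($r{\left(v,w \right)} = 3 w w v = 3 w^{2} v = 3 v w^{2}$)
$f{\left(D \right)} = 100 + 75 D^{3}$ ($f{\left(D \right)} = 25 \left(3 D D^{2} + 4\right) = 25 \left(3 D^{3} + 4\right) = 25 \left(4 + 3 D^{3}\right) = 100 + 75 D^{3}$)
$- 1351 \left(f{\left(J{\left(-5,6 \right)} \right)} - 825\right) = - 1351 \left(\left(100 + 75 \left(-5 + 6\right)^{3}\right) - 825\right) = - 1351 \left(\left(100 + 75 \cdot 1^{3}\right) - 825\right) = - 1351 \left(\left(100 + 75 \cdot 1\right) - 825\right) = - 1351 \left(\left(100 + 75\right) - 825\right) = - 1351 \left(175 - 825\right) = \left(-1351\right) \left(-650\right) = 878150$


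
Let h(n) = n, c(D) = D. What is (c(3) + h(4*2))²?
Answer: 121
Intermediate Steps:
(c(3) + h(4*2))² = (3 + 4*2)² = (3 + 8)² = 11² = 121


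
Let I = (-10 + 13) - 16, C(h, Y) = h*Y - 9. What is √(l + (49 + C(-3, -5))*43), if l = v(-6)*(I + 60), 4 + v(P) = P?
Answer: √1895 ≈ 43.532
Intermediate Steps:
v(P) = -4 + P
C(h, Y) = -9 + Y*h (C(h, Y) = Y*h - 9 = -9 + Y*h)
I = -13 (I = 3 - 16 = -13)
l = -470 (l = (-4 - 6)*(-13 + 60) = -10*47 = -470)
√(l + (49 + C(-3, -5))*43) = √(-470 + (49 + (-9 - 5*(-3)))*43) = √(-470 + (49 + (-9 + 15))*43) = √(-470 + (49 + 6)*43) = √(-470 + 55*43) = √(-470 + 2365) = √1895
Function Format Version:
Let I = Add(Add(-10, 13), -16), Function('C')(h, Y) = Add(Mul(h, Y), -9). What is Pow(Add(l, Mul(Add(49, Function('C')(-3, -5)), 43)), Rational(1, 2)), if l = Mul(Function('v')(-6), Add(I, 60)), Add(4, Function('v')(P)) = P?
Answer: Pow(1895, Rational(1, 2)) ≈ 43.532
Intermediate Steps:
Function('v')(P) = Add(-4, P)
Function('C')(h, Y) = Add(-9, Mul(Y, h)) (Function('C')(h, Y) = Add(Mul(Y, h), -9) = Add(-9, Mul(Y, h)))
I = -13 (I = Add(3, -16) = -13)
l = -470 (l = Mul(Add(-4, -6), Add(-13, 60)) = Mul(-10, 47) = -470)
Pow(Add(l, Mul(Add(49, Function('C')(-3, -5)), 43)), Rational(1, 2)) = Pow(Add(-470, Mul(Add(49, Add(-9, Mul(-5, -3))), 43)), Rational(1, 2)) = Pow(Add(-470, Mul(Add(49, Add(-9, 15)), 43)), Rational(1, 2)) = Pow(Add(-470, Mul(Add(49, 6), 43)), Rational(1, 2)) = Pow(Add(-470, Mul(55, 43)), Rational(1, 2)) = Pow(Add(-470, 2365), Rational(1, 2)) = Pow(1895, Rational(1, 2))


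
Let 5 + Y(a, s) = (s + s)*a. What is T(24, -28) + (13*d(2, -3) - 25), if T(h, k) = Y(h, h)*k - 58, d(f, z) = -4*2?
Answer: -32303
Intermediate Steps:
Y(a, s) = -5 + 2*a*s (Y(a, s) = -5 + (s + s)*a = -5 + (2*s)*a = -5 + 2*a*s)
d(f, z) = -8
T(h, k) = -58 + k*(-5 + 2*h**2) (T(h, k) = (-5 + 2*h*h)*k - 58 = (-5 + 2*h**2)*k - 58 = k*(-5 + 2*h**2) - 58 = -58 + k*(-5 + 2*h**2))
T(24, -28) + (13*d(2, -3) - 25) = (-58 - 28*(-5 + 2*24**2)) + (13*(-8) - 25) = (-58 - 28*(-5 + 2*576)) + (-104 - 25) = (-58 - 28*(-5 + 1152)) - 129 = (-58 - 28*1147) - 129 = (-58 - 32116) - 129 = -32174 - 129 = -32303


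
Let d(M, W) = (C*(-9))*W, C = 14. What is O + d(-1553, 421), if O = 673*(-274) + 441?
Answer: -237007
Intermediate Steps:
O = -183961 (O = -184402 + 441 = -183961)
d(M, W) = -126*W (d(M, W) = (14*(-9))*W = -126*W)
O + d(-1553, 421) = -183961 - 126*421 = -183961 - 53046 = -237007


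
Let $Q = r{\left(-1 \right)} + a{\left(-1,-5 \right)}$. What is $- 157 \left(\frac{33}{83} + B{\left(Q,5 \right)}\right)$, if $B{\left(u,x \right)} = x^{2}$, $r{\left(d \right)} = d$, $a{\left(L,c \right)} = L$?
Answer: $- \frac{330956}{83} \approx -3987.4$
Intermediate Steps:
$Q = -2$ ($Q = -1 - 1 = -2$)
$- 157 \left(\frac{33}{83} + B{\left(Q,5 \right)}\right) = - 157 \left(\frac{33}{83} + 5^{2}\right) = - 157 \left(33 \cdot \frac{1}{83} + 25\right) = - 157 \left(\frac{33}{83} + 25\right) = \left(-157\right) \frac{2108}{83} = - \frac{330956}{83}$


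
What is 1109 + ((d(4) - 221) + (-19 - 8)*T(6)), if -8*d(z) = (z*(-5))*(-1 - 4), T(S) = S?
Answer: 1427/2 ≈ 713.50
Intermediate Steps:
d(z) = -25*z/8 (d(z) = -z*(-5)*(-1 - 4)/8 = -(-5*z)*(-5)/8 = -25*z/8)
1109 + ((d(4) - 221) + (-19 - 8)*T(6)) = 1109 + ((-25/8*4 - 221) + (-19 - 8)*6) = 1109 + ((-25/2 - 221) - 27*6) = 1109 + (-467/2 - 162) = 1109 - 791/2 = 1427/2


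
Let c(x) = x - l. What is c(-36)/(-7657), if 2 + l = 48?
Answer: 82/7657 ≈ 0.010709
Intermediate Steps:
l = 46 (l = -2 + 48 = 46)
c(x) = -46 + x (c(x) = x - 1*46 = x - 46 = -46 + x)
c(-36)/(-7657) = (-46 - 36)/(-7657) = -82*(-1/7657) = 82/7657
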